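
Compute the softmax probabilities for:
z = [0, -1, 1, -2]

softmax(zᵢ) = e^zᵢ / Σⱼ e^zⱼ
p = [0.2369, 0.0871, 0.6439, 0.0321]

exp(z) = [1, 0.3679, 2.718, 0.1353]
Sum = 4.221
p = [0.2369, 0.0871, 0.6439, 0.0321]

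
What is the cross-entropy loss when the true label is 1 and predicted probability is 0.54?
L = 0.6162

L = -1·log(0.54) - 0·log(0.46) = -log(0.54) = 0.6162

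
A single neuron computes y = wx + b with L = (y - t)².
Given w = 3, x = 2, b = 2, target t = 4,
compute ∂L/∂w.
∂L/∂w = 16

y = wx + b = (3)(2) + 2 = 8
∂L/∂y = 2(y - t) = 2(8 - 4) = 8
∂y/∂w = x = 2
∂L/∂w = ∂L/∂y · ∂y/∂w = 8 × 2 = 16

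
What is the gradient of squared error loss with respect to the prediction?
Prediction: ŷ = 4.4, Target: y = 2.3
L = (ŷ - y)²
∂L/∂ŷ = 4.2

∂L/∂ŷ = 2(ŷ - y) = 2(4.4 - 2.3) = 2(2.1) = 4.2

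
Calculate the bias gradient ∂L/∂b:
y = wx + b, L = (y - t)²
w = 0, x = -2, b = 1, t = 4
∂L/∂b = -6

y = wx + b = (0)(-2) + 1 = 1
∂L/∂y = 2(y - t) = 2(1 - 4) = -6
∂y/∂b = 1
∂L/∂b = ∂L/∂y · ∂y/∂b = -6 × 1 = -6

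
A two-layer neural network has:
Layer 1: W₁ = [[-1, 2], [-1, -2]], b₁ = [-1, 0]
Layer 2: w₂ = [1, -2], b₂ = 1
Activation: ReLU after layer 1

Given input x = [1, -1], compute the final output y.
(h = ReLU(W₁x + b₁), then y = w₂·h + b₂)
y = -1

Layer 1 pre-activation: z₁ = [-4, 1]
After ReLU: h = [0, 1]
Layer 2 output: y = 1×0 + -2×1 + 1 = -1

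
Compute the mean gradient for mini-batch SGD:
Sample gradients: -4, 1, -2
Average gradient = -1.667

Average = (1/3)(-4 + 1 + -2) = -5/3 = -1.667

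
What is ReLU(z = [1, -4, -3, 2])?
h = [1, 0, 0, 2]

ReLU applied element-wise: max(0,1)=1, max(0,-4)=0, max(0,-3)=0, max(0,2)=2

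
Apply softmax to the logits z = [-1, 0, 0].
p = [0.1554, 0.4223, 0.4223]

exp(z) = [0.3679, 1, 1]
Sum = 2.368
p = [0.1554, 0.4223, 0.4223]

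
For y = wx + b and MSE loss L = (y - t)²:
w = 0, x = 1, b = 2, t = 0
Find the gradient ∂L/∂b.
∂L/∂b = 4

y = wx + b = (0)(1) + 2 = 2
∂L/∂y = 2(y - t) = 2(2 - 0) = 4
∂y/∂b = 1
∂L/∂b = ∂L/∂y · ∂y/∂b = 4 × 1 = 4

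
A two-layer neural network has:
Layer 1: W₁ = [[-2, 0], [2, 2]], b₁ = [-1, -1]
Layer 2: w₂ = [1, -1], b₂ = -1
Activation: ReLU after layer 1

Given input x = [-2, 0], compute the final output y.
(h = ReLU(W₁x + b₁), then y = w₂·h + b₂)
y = 2

Layer 1 pre-activation: z₁ = [3, -5]
After ReLU: h = [3, 0]
Layer 2 output: y = 1×3 + -1×0 + -1 = 2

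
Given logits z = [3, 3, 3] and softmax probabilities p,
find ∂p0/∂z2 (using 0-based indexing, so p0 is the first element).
∂p0/∂z2 = -0.1111

p = softmax(z) = [0.3333, 0.3333, 0.3333]
p0 = 0.3333, p2 = 0.3333

∂p0/∂z2 = -p0 × p2 = -0.3333 × 0.3333 = -0.1111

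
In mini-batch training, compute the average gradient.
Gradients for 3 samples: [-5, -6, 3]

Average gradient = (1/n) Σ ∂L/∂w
Average gradient = -2.667

Average = (1/3)(-5 + -6 + 3) = -8/3 = -2.667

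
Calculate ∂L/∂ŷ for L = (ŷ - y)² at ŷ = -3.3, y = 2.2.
∂L/∂ŷ = -11.0

∂L/∂ŷ = 2(ŷ - y) = 2(-3.3 - 2.2) = 2(-5.5) = -11.0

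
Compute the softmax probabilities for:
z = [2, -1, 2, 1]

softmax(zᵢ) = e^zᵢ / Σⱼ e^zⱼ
p = [0.4136, 0.0206, 0.4136, 0.1522]

exp(z) = [7.389, 0.3679, 7.389, 2.718]
Sum = 17.86
p = [0.4136, 0.0206, 0.4136, 0.1522]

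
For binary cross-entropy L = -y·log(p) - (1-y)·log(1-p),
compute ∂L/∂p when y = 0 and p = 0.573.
∂L/∂p = 2.342

∂L/∂p = -y/p + (1-y)/(1-p) = 0 + 1/0.427 = 2.342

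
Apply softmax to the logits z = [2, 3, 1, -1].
p = [0.2418, 0.6572, 0.0889, 0.012]

exp(z) = [7.389, 20.09, 2.718, 0.3679]
Sum = 30.56
p = [0.2418, 0.6572, 0.0889, 0.012]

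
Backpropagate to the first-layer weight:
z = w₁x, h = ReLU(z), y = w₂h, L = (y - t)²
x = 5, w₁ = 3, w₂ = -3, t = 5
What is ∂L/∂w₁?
∂L/∂w₁ = 1500

Forward pass:
z = w₁x = 3×5 = 15
h = ReLU(15) = 15
y = w₂h = -3×15 = -45

Backward pass:
∂L/∂y = 2(y - t) = 2(-45 - 5) = -100
∂y/∂h = w₂ = -3
∂h/∂z = 1 (ReLU derivative)
∂z/∂w₁ = x = 5

∂L/∂w₁ = -100 × -3 × 1 × 5 = 1500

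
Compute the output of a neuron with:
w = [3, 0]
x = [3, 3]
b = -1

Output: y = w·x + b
y = 8

y = (3)(3) + (0)(3) + -1 = 8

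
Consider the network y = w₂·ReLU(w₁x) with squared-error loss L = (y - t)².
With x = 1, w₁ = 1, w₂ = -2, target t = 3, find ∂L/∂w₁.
∂L/∂w₁ = 20

Forward pass:
z = w₁x = 1×1 = 1
h = ReLU(1) = 1
y = w₂h = -2×1 = -2

Backward pass:
∂L/∂y = 2(y - t) = 2(-2 - 3) = -10
∂y/∂h = w₂ = -2
∂h/∂z = 1 (ReLU derivative)
∂z/∂w₁ = x = 1

∂L/∂w₁ = -10 × -2 × 1 × 1 = 20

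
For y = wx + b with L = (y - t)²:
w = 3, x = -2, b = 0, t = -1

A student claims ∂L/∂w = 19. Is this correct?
Incorrect

y = (3)(-2) + 0 = -6
∂L/∂y = 2(y - t) = 2(-6 - -1) = -10
∂y/∂w = x = -2
∂L/∂w = -10 × -2 = 20

Claimed value: 19
Incorrect: The correct gradient is 20.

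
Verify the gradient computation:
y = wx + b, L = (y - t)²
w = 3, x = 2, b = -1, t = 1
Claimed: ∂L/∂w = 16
Correct

y = (3)(2) + -1 = 5
∂L/∂y = 2(y - t) = 2(5 - 1) = 8
∂y/∂w = x = 2
∂L/∂w = 8 × 2 = 16

Claimed value: 16
Correct: The correct gradient is 16.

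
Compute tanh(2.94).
0.9944

tanh(2.94) = (e^(2.94) - e^(-2.94))/(e^(2.94) + e^(-2.94)) = 0.9944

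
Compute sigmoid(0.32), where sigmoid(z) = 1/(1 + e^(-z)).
0.5793

sigmoid(0.32) = 1/(1 + e^(-0.32)) = 1/(1 + 0.7261) = 0.5793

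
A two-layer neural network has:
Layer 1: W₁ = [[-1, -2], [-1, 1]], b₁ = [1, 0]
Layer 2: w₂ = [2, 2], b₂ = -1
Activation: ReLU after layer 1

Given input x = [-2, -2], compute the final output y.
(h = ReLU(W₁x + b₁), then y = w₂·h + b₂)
y = 13

Layer 1 pre-activation: z₁ = [7, 0]
After ReLU: h = [7, 0]
Layer 2 output: y = 2×7 + 2×0 + -1 = 13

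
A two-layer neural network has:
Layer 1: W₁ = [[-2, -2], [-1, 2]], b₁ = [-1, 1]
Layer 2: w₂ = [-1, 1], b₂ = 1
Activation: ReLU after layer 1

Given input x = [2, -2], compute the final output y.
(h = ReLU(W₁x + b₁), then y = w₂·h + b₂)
y = 1

Layer 1 pre-activation: z₁ = [-1, -5]
After ReLU: h = [0, 0]
Layer 2 output: y = -1×0 + 1×0 + 1 = 1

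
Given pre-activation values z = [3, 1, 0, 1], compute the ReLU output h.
h = [3, 1, 0, 1]

ReLU applied element-wise: max(0,3)=3, max(0,1)=1, max(0,0)=0, max(0,1)=1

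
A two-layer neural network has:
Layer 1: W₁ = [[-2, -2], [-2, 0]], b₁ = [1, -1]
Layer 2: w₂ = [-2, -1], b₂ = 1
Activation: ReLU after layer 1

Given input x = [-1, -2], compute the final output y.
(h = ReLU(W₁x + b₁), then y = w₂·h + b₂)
y = -14

Layer 1 pre-activation: z₁ = [7, 1]
After ReLU: h = [7, 1]
Layer 2 output: y = -2×7 + -1×1 + 1 = -14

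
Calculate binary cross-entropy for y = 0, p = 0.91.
L = 2.408

L = -0·log(0.91) - 1·log(0.09) = -log(0.09) = 2.408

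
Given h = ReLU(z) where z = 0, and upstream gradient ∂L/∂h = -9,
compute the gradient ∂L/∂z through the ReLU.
∂L/∂z = 0

h = ReLU(0) = 0
At z = 0: ∂h/∂z = 0 (by convention)
∂L/∂z = ∂L/∂h · ∂h/∂z = -9 × 0 = 0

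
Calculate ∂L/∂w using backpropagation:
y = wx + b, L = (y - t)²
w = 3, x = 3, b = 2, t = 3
∂L/∂w = 48

y = wx + b = (3)(3) + 2 = 11
∂L/∂y = 2(y - t) = 2(11 - 3) = 16
∂y/∂w = x = 3
∂L/∂w = ∂L/∂y · ∂y/∂w = 16 × 3 = 48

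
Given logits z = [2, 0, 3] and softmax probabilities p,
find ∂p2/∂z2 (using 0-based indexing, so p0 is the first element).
∂p2/∂z2 = 0.2078

p = softmax(z) = [0.2595, 0.03512, 0.7054]
p2 = 0.7054

∂p2/∂z2 = p2(1 - p2) = 0.7054 × (1 - 0.7054) = 0.2078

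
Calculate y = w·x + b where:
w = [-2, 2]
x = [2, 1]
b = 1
y = -1

y = (-2)(2) + (2)(1) + 1 = -1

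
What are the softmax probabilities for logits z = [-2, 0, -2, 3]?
p = [0.0063, 0.0468, 0.0063, 0.9405]

exp(z) = [0.1353, 1, 0.1353, 20.09]
Sum = 21.36
p = [0.0063, 0.0468, 0.0063, 0.9405]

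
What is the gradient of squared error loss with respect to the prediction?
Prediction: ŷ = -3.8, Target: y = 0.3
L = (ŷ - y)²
∂L/∂ŷ = -8.2

∂L/∂ŷ = 2(ŷ - y) = 2(-3.8 - 0.3) = 2(-4.1) = -8.2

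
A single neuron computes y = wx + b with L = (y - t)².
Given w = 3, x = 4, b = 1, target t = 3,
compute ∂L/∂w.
∂L/∂w = 80

y = wx + b = (3)(4) + 1 = 13
∂L/∂y = 2(y - t) = 2(13 - 3) = 20
∂y/∂w = x = 4
∂L/∂w = ∂L/∂y · ∂y/∂w = 20 × 4 = 80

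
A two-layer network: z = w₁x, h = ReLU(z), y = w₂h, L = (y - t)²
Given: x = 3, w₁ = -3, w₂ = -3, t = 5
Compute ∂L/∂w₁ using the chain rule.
∂L/∂w₁ = 0

Forward pass:
z = w₁x = -3×3 = -9
h = ReLU(-9) = 0
y = w₂h = -3×0 = 0

Backward pass:
∂L/∂y = 2(y - t) = 2(0 - 5) = -10
∂y/∂h = w₂ = -3
∂h/∂z = 0 (ReLU derivative)
∂z/∂w₁ = x = 3

∂L/∂w₁ = -10 × -3 × 0 × 3 = 0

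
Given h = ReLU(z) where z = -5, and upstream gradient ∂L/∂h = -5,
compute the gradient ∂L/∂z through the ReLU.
∂L/∂z = 0

h = ReLU(-5) = 0
Since z < 0: ∂h/∂z = 0
∂L/∂z = ∂L/∂h · ∂h/∂z = -5 × 0 = 0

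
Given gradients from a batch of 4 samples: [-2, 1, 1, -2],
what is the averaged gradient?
Average gradient = -0.5

Average = (1/4)(-2 + 1 + 1 + -2) = -2/4 = -0.5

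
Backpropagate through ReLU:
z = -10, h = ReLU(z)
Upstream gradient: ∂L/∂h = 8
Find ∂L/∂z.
∂L/∂z = 0

h = ReLU(-10) = 0
Since z < 0: ∂h/∂z = 0
∂L/∂z = ∂L/∂h · ∂h/∂z = 8 × 0 = 0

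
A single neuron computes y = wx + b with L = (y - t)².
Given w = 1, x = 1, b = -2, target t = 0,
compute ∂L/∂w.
∂L/∂w = -2

y = wx + b = (1)(1) + -2 = -1
∂L/∂y = 2(y - t) = 2(-1 - 0) = -2
∂y/∂w = x = 1
∂L/∂w = ∂L/∂y · ∂y/∂w = -2 × 1 = -2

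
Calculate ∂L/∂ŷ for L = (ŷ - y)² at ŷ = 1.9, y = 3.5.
∂L/∂ŷ = -3.2

∂L/∂ŷ = 2(ŷ - y) = 2(1.9 - 3.5) = 2(-1.6) = -3.2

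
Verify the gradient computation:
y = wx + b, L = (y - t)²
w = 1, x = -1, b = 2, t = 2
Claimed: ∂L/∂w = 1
Incorrect

y = (1)(-1) + 2 = 1
∂L/∂y = 2(y - t) = 2(1 - 2) = -2
∂y/∂w = x = -1
∂L/∂w = -2 × -1 = 2

Claimed value: 1
Incorrect: The correct gradient is 2.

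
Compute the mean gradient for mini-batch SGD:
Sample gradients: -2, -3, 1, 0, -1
Average gradient = -1

Average = (1/5)(-2 + -3 + 1 + 0 + -1) = -5/5 = -1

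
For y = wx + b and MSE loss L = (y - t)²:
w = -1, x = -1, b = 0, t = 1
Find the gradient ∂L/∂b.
∂L/∂b = 0

y = wx + b = (-1)(-1) + 0 = 1
∂L/∂y = 2(y - t) = 2(1 - 1) = 0
∂y/∂b = 1
∂L/∂b = ∂L/∂y · ∂y/∂b = 0 × 1 = 0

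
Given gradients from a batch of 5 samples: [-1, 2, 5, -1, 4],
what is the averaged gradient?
Average gradient = 1.8

Average = (1/5)(-1 + 2 + 5 + -1 + 4) = 9/5 = 1.8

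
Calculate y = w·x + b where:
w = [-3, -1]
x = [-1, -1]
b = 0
y = 4

y = (-3)(-1) + (-1)(-1) + 0 = 4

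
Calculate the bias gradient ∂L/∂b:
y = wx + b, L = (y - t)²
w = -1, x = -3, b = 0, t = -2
∂L/∂b = 10

y = wx + b = (-1)(-3) + 0 = 3
∂L/∂y = 2(y - t) = 2(3 - -2) = 10
∂y/∂b = 1
∂L/∂b = ∂L/∂y · ∂y/∂b = 10 × 1 = 10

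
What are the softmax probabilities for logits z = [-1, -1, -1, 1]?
p = [0.0963, 0.0963, 0.0963, 0.7112]

exp(z) = [0.3679, 0.3679, 0.3679, 2.718]
Sum = 3.822
p = [0.0963, 0.0963, 0.0963, 0.7112]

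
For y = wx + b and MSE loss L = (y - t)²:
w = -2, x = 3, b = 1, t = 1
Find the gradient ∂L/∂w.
∂L/∂w = -36

y = wx + b = (-2)(3) + 1 = -5
∂L/∂y = 2(y - t) = 2(-5 - 1) = -12
∂y/∂w = x = 3
∂L/∂w = ∂L/∂y · ∂y/∂w = -12 × 3 = -36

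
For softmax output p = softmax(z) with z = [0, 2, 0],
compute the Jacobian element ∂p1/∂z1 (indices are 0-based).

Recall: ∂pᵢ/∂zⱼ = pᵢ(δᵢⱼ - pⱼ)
∂p1/∂z1 = 0.1676

p = softmax(z) = [0.1065, 0.787, 0.1065]
p1 = 0.787

∂p1/∂z1 = p1(1 - p1) = 0.787 × (1 - 0.787) = 0.1676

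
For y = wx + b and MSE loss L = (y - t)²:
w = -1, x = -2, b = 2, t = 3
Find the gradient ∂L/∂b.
∂L/∂b = 2

y = wx + b = (-1)(-2) + 2 = 4
∂L/∂y = 2(y - t) = 2(4 - 3) = 2
∂y/∂b = 1
∂L/∂b = ∂L/∂y · ∂y/∂b = 2 × 1 = 2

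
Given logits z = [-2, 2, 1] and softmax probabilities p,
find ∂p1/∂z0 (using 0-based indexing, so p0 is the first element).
∂p1/∂z0 = -0.009532

p = softmax(z) = [0.01321, 0.7214, 0.2654]
p1 = 0.7214, p0 = 0.01321

∂p1/∂z0 = -p1 × p0 = -0.7214 × 0.01321 = -0.009532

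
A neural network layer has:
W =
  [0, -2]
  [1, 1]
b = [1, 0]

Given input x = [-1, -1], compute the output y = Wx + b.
y = [3, -2]

Wx = [0×-1 + -2×-1, 1×-1 + 1×-1]
   = [2, -2]
y = Wx + b = [2 + 1, -2 + 0] = [3, -2]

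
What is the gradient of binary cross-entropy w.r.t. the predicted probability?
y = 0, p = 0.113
∂L/∂p = 1.127

∂L/∂p = -y/p + (1-y)/(1-p) = 0 + 1/0.887 = 1.127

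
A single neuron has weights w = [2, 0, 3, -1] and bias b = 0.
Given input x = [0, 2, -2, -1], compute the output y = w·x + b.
y = -5

y = (2)(0) + (0)(2) + (3)(-2) + (-1)(-1) + 0 = -5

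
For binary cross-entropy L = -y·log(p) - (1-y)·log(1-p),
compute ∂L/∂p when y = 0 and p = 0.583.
∂L/∂p = 2.398

∂L/∂p = -y/p + (1-y)/(1-p) = 0 + 1/0.417 = 2.398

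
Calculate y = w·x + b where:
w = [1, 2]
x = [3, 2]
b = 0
y = 7

y = (1)(3) + (2)(2) + 0 = 7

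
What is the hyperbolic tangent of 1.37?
0.8787

tanh(1.37) = (e^(1.37) - e^(-1.37))/(e^(1.37) + e^(-1.37)) = 0.8787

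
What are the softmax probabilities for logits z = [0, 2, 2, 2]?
p = [0.0432, 0.3189, 0.3189, 0.3189]

exp(z) = [1, 7.389, 7.389, 7.389]
Sum = 23.17
p = [0.0432, 0.3189, 0.3189, 0.3189]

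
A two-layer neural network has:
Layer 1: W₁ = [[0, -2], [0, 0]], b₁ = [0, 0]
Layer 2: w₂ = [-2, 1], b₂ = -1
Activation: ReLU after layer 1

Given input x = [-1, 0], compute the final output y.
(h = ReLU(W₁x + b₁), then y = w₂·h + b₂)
y = -1

Layer 1 pre-activation: z₁ = [0, 0]
After ReLU: h = [0, 0]
Layer 2 output: y = -2×0 + 1×0 + -1 = -1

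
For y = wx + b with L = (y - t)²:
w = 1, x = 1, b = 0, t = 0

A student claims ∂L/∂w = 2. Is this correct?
Correct

y = (1)(1) + 0 = 1
∂L/∂y = 2(y - t) = 2(1 - 0) = 2
∂y/∂w = x = 1
∂L/∂w = 2 × 1 = 2

Claimed value: 2
Correct: The correct gradient is 2.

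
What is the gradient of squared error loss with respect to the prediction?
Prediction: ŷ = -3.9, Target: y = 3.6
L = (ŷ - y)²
∂L/∂ŷ = -15.0

∂L/∂ŷ = 2(ŷ - y) = 2(-3.9 - 3.6) = 2(-7.5) = -15.0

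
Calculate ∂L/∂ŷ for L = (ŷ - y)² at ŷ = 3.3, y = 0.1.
∂L/∂ŷ = 6.4

∂L/∂ŷ = 2(ŷ - y) = 2(3.3 - 0.1) = 2(3.2) = 6.4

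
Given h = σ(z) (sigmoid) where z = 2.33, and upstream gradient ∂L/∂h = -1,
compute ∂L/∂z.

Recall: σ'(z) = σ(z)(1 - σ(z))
∂L/∂z = -0.08081

σ(2.33) = 0.9113
σ'(2.33) = σ(2.33)(1 - σ(2.33)) = 0.9113 × 0.08867 = 0.08081
∂L/∂z = ∂L/∂h · σ'(z) = -1 × 0.08081 = -0.08081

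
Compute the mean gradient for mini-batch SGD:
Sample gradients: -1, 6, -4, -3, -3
Average gradient = -1

Average = (1/5)(-1 + 6 + -4 + -3 + -3) = -5/5 = -1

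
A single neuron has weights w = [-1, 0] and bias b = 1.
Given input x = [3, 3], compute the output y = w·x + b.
y = -2

y = (-1)(3) + (0)(3) + 1 = -2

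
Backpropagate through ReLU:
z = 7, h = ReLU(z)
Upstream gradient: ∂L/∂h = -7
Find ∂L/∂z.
∂L/∂z = -7

h = ReLU(7) = 7
Since z > 0: ∂h/∂z = 1
∂L/∂z = ∂L/∂h · ∂h/∂z = -7 × 1 = -7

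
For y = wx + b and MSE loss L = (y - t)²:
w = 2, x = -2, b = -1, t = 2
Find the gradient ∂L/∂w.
∂L/∂w = 28

y = wx + b = (2)(-2) + -1 = -5
∂L/∂y = 2(y - t) = 2(-5 - 2) = -14
∂y/∂w = x = -2
∂L/∂w = ∂L/∂y · ∂y/∂w = -14 × -2 = 28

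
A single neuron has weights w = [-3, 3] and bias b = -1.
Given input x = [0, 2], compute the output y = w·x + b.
y = 5

y = (-3)(0) + (3)(2) + -1 = 5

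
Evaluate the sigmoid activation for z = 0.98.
0.7271

sigmoid(0.98) = 1/(1 + e^(-0.98)) = 1/(1 + 0.3753) = 0.7271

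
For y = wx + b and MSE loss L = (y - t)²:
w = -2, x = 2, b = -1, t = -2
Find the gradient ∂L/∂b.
∂L/∂b = -6

y = wx + b = (-2)(2) + -1 = -5
∂L/∂y = 2(y - t) = 2(-5 - -2) = -6
∂y/∂b = 1
∂L/∂b = ∂L/∂y · ∂y/∂b = -6 × 1 = -6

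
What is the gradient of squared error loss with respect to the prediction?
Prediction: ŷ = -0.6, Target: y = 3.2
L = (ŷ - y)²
∂L/∂ŷ = -7.6

∂L/∂ŷ = 2(ŷ - y) = 2(-0.6 - 3.2) = 2(-3.8) = -7.6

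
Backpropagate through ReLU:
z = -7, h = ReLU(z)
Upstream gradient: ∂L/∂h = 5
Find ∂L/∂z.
∂L/∂z = 0

h = ReLU(-7) = 0
Since z < 0: ∂h/∂z = 0
∂L/∂z = ∂L/∂h · ∂h/∂z = 5 × 0 = 0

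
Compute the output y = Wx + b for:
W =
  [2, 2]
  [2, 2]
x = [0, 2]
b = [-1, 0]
y = [3, 4]

Wx = [2×0 + 2×2, 2×0 + 2×2]
   = [4, 4]
y = Wx + b = [4 + -1, 4 + 0] = [3, 4]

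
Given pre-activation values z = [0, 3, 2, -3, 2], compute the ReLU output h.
h = [0, 3, 2, 0, 2]

ReLU applied element-wise: max(0,0)=0, max(0,3)=3, max(0,2)=2, max(0,-3)=0, max(0,2)=2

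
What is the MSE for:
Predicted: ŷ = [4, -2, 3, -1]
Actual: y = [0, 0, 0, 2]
MSE = 9.5

MSE = (1/4)((4-0)² + (-2-0)² + (3-0)² + (-1-2)²) = (1/4)(16 + 4 + 9 + 9) = 9.5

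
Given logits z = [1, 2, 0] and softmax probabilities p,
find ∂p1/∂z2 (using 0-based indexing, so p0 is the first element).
∂p1/∂z2 = -0.05989

p = softmax(z) = [0.2447, 0.6652, 0.09003]
p1 = 0.6652, p2 = 0.09003

∂p1/∂z2 = -p1 × p2 = -0.6652 × 0.09003 = -0.05989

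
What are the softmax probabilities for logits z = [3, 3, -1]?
p = [0.4955, 0.4955, 0.0091]

exp(z) = [20.09, 20.09, 0.3679]
Sum = 40.54
p = [0.4955, 0.4955, 0.0091]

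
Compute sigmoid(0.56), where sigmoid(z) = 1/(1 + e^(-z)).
0.6365

sigmoid(0.56) = 1/(1 + e^(-0.56)) = 1/(1 + 0.5712) = 0.6365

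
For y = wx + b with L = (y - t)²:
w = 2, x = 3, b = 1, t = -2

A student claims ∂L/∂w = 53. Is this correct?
Incorrect

y = (2)(3) + 1 = 7
∂L/∂y = 2(y - t) = 2(7 - -2) = 18
∂y/∂w = x = 3
∂L/∂w = 18 × 3 = 54

Claimed value: 53
Incorrect: The correct gradient is 54.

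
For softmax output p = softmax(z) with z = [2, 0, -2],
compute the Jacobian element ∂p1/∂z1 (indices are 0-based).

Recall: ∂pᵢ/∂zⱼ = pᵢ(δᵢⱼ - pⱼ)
∂p1/∂z1 = 0.1035

p = softmax(z) = [0.8668, 0.1173, 0.01588]
p1 = 0.1173

∂p1/∂z1 = p1(1 - p1) = 0.1173 × (1 - 0.1173) = 0.1035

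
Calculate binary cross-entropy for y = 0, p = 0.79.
L = 1.561

L = -0·log(0.79) - 1·log(0.21) = -log(0.21) = 1.561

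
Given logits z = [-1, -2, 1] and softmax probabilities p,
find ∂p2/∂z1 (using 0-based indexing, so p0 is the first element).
∂p2/∂z1 = -0.03545

p = softmax(z) = [0.1142, 0.04201, 0.8438]
p2 = 0.8438, p1 = 0.04201

∂p2/∂z1 = -p2 × p1 = -0.8438 × 0.04201 = -0.03545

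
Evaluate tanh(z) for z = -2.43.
-0.9846

tanh(-2.43) = (e^(-2.43) - e^(2.43))/(e^(-2.43) + e^(2.43)) = -0.9846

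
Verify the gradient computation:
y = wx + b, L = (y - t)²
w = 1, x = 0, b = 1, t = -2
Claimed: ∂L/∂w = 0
Correct

y = (1)(0) + 1 = 1
∂L/∂y = 2(y - t) = 2(1 - -2) = 6
∂y/∂w = x = 0
∂L/∂w = 6 × 0 = 0

Claimed value: 0
Correct: The correct gradient is 0.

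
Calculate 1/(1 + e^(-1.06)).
0.7427

sigmoid(1.06) = 1/(1 + e^(-1.06)) = 1/(1 + 0.3465) = 0.7427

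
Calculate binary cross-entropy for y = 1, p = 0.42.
L = 0.8675

L = -1·log(0.42) - 0·log(0.58) = -log(0.42) = 0.8675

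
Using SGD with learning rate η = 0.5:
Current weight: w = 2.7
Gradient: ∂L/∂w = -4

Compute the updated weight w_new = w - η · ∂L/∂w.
w_new = 4.7

w_new = w - η·∂L/∂w = 2.7 - 0.5×(-4) = 2.7 - (-2) = 4.7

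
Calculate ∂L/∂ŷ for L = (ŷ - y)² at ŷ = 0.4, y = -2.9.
∂L/∂ŷ = 6.6

∂L/∂ŷ = 2(ŷ - y) = 2(0.4 - -2.9) = 2(3.3) = 6.6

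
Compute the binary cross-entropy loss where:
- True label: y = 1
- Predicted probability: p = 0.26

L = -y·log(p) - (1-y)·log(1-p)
L = 1.347

L = -1·log(0.26) - 0·log(0.74) = -log(0.26) = 1.347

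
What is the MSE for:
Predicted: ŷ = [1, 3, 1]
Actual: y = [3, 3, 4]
MSE = 4.333

MSE = (1/3)((1-3)² + (3-3)² + (1-4)²) = (1/3)(4 + 0 + 9) = 4.333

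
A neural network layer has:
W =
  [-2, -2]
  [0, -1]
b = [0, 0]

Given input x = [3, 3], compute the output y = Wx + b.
y = [-12, -3]

Wx = [-2×3 + -2×3, 0×3 + -1×3]
   = [-12, -3]
y = Wx + b = [-12 + 0, -3 + 0] = [-12, -3]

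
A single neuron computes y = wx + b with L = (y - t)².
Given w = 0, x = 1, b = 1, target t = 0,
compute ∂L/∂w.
∂L/∂w = 2

y = wx + b = (0)(1) + 1 = 1
∂L/∂y = 2(y - t) = 2(1 - 0) = 2
∂y/∂w = x = 1
∂L/∂w = ∂L/∂y · ∂y/∂w = 2 × 1 = 2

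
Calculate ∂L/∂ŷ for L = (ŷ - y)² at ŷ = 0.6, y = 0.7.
∂L/∂ŷ = -0.2

∂L/∂ŷ = 2(ŷ - y) = 2(0.6 - 0.7) = 2(-0.1) = -0.2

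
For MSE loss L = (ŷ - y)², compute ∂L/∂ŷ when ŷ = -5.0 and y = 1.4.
∂L/∂ŷ = -12.8

∂L/∂ŷ = 2(ŷ - y) = 2(-5.0 - 1.4) = 2(-6.4) = -12.8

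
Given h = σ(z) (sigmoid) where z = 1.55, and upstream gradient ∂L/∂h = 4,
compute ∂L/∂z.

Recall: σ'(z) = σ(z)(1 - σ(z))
∂L/∂z = 0.5777

σ(1.55) = 0.8249
σ'(1.55) = σ(1.55)(1 - σ(1.55)) = 0.8249 × 0.1751 = 0.1444
∂L/∂z = ∂L/∂h · σ'(z) = 4 × 0.1444 = 0.5777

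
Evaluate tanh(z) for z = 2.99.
0.995

tanh(2.99) = (e^(2.99) - e^(-2.99))/(e^(2.99) + e^(-2.99)) = 0.995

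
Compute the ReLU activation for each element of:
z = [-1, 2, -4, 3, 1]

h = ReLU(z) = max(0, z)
h = [0, 2, 0, 3, 1]

ReLU applied element-wise: max(0,-1)=0, max(0,2)=2, max(0,-4)=0, max(0,3)=3, max(0,1)=1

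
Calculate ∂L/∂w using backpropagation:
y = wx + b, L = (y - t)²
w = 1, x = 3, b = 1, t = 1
∂L/∂w = 18

y = wx + b = (1)(3) + 1 = 4
∂L/∂y = 2(y - t) = 2(4 - 1) = 6
∂y/∂w = x = 3
∂L/∂w = ∂L/∂y · ∂y/∂w = 6 × 3 = 18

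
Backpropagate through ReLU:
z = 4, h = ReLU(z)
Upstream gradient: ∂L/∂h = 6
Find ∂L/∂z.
∂L/∂z = 6

h = ReLU(4) = 4
Since z > 0: ∂h/∂z = 1
∂L/∂z = ∂L/∂h · ∂h/∂z = 6 × 1 = 6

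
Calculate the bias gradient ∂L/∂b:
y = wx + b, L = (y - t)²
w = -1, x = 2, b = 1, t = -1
∂L/∂b = 0

y = wx + b = (-1)(2) + 1 = -1
∂L/∂y = 2(y - t) = 2(-1 - -1) = 0
∂y/∂b = 1
∂L/∂b = ∂L/∂y · ∂y/∂b = 0 × 1 = 0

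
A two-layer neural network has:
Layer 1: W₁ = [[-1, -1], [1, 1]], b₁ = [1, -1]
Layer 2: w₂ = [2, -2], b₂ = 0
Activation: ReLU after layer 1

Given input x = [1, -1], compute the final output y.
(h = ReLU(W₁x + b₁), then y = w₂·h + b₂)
y = 2

Layer 1 pre-activation: z₁ = [1, -1]
After ReLU: h = [1, 0]
Layer 2 output: y = 2×1 + -2×0 + 0 = 2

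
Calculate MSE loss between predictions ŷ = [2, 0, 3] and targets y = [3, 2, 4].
MSE = 2

MSE = (1/3)((2-3)² + (0-2)² + (3-4)²) = (1/3)(1 + 4 + 1) = 2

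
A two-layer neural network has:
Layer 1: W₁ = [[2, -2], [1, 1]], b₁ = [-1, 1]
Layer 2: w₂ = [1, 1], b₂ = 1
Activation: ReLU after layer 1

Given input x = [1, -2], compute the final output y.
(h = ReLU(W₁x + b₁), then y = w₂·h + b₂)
y = 6

Layer 1 pre-activation: z₁ = [5, 0]
After ReLU: h = [5, 0]
Layer 2 output: y = 1×5 + 1×0 + 1 = 6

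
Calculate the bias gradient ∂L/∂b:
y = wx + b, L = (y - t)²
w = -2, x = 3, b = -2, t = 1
∂L/∂b = -18

y = wx + b = (-2)(3) + -2 = -8
∂L/∂y = 2(y - t) = 2(-8 - 1) = -18
∂y/∂b = 1
∂L/∂b = ∂L/∂y · ∂y/∂b = -18 × 1 = -18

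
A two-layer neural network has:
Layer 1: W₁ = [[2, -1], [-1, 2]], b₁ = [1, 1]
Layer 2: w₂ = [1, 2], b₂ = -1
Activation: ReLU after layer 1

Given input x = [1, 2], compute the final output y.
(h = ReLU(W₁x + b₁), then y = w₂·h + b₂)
y = 8

Layer 1 pre-activation: z₁ = [1, 4]
After ReLU: h = [1, 4]
Layer 2 output: y = 1×1 + 2×4 + -1 = 8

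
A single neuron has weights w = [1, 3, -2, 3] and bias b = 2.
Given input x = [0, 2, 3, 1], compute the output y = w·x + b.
y = 5

y = (1)(0) + (3)(2) + (-2)(3) + (3)(1) + 2 = 5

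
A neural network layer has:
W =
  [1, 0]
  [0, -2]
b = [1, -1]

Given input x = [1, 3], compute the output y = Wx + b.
y = [2, -7]

Wx = [1×1 + 0×3, 0×1 + -2×3]
   = [1, -6]
y = Wx + b = [1 + 1, -6 + -1] = [2, -7]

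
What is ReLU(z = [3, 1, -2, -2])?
h = [3, 1, 0, 0]

ReLU applied element-wise: max(0,3)=3, max(0,1)=1, max(0,-2)=0, max(0,-2)=0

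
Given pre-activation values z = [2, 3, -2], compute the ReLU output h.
h = [2, 3, 0]

ReLU applied element-wise: max(0,2)=2, max(0,3)=3, max(0,-2)=0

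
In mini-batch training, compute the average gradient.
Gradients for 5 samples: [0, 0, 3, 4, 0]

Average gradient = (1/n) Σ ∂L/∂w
Average gradient = 1.4

Average = (1/5)(0 + 0 + 3 + 4 + 0) = 7/5 = 1.4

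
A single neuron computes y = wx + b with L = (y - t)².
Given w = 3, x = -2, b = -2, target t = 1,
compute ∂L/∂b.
∂L/∂b = -18

y = wx + b = (3)(-2) + -2 = -8
∂L/∂y = 2(y - t) = 2(-8 - 1) = -18
∂y/∂b = 1
∂L/∂b = ∂L/∂y · ∂y/∂b = -18 × 1 = -18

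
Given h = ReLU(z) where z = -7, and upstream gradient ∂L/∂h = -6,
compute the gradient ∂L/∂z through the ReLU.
∂L/∂z = 0

h = ReLU(-7) = 0
Since z < 0: ∂h/∂z = 0
∂L/∂z = ∂L/∂h · ∂h/∂z = -6 × 0 = 0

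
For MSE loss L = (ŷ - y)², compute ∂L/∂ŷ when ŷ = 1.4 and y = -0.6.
∂L/∂ŷ = 4.0

∂L/∂ŷ = 2(ŷ - y) = 2(1.4 - -0.6) = 2(2.0) = 4.0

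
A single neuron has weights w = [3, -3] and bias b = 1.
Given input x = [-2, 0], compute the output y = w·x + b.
y = -5

y = (3)(-2) + (-3)(0) + 1 = -5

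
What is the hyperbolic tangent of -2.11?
-0.971

tanh(-2.11) = (e^(-2.11) - e^(2.11))/(e^(-2.11) + e^(2.11)) = -0.971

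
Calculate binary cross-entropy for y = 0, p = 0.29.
L = 0.3425

L = -0·log(0.29) - 1·log(0.71) = -log(0.71) = 0.3425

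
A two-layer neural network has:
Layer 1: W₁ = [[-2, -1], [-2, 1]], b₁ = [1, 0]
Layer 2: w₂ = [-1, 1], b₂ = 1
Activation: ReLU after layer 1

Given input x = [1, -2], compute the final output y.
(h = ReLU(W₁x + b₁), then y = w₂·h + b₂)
y = 0

Layer 1 pre-activation: z₁ = [1, -4]
After ReLU: h = [1, 0]
Layer 2 output: y = -1×1 + 1×0 + 1 = 0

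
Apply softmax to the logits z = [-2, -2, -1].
p = [0.2119, 0.2119, 0.5761]

exp(z) = [0.1353, 0.1353, 0.3679]
Sum = 0.6386
p = [0.2119, 0.2119, 0.5761]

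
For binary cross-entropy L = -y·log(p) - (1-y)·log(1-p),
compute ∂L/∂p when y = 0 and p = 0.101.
∂L/∂p = 1.112

∂L/∂p = -y/p + (1-y)/(1-p) = 0 + 1/0.899 = 1.112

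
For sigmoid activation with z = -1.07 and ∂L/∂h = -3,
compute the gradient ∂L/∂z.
∂L/∂z = -0.5705

σ(-1.07) = 0.2554
σ'(-1.07) = σ(-1.07)(1 - σ(-1.07)) = 0.2554 × 0.7446 = 0.1902
∂L/∂z = ∂L/∂h · σ'(z) = -3 × 0.1902 = -0.5705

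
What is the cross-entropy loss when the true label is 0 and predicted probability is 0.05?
L = 0.05129

L = -0·log(0.05) - 1·log(0.95) = -log(0.95) = 0.05129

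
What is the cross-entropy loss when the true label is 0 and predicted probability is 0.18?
L = 0.1985

L = -0·log(0.18) - 1·log(0.82) = -log(0.82) = 0.1985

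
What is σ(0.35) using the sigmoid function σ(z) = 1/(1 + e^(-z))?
0.5866

sigmoid(0.35) = 1/(1 + e^(-0.35)) = 1/(1 + 0.7047) = 0.5866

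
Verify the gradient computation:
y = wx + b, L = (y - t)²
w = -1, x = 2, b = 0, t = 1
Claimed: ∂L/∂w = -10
Incorrect

y = (-1)(2) + 0 = -2
∂L/∂y = 2(y - t) = 2(-2 - 1) = -6
∂y/∂w = x = 2
∂L/∂w = -6 × 2 = -12

Claimed value: -10
Incorrect: The correct gradient is -12.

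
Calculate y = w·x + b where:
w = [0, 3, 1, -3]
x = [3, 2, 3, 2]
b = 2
y = 5

y = (0)(3) + (3)(2) + (1)(3) + (-3)(2) + 2 = 5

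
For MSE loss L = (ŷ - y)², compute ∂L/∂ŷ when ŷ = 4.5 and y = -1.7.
∂L/∂ŷ = 12.4

∂L/∂ŷ = 2(ŷ - y) = 2(4.5 - -1.7) = 2(6.2) = 12.4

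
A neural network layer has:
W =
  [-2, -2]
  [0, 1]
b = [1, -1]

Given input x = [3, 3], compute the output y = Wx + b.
y = [-11, 2]

Wx = [-2×3 + -2×3, 0×3 + 1×3]
   = [-12, 3]
y = Wx + b = [-12 + 1, 3 + -1] = [-11, 2]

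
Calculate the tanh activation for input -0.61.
-0.5441

tanh(-0.61) = (e^(-0.61) - e^(0.61))/(e^(-0.61) + e^(0.61)) = -0.5441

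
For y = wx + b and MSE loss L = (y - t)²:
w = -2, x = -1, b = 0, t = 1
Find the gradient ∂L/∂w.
∂L/∂w = -2

y = wx + b = (-2)(-1) + 0 = 2
∂L/∂y = 2(y - t) = 2(2 - 1) = 2
∂y/∂w = x = -1
∂L/∂w = ∂L/∂y · ∂y/∂w = 2 × -1 = -2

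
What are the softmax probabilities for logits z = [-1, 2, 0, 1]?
p = [0.0321, 0.6439, 0.0871, 0.2369]

exp(z) = [0.3679, 7.389, 1, 2.718]
Sum = 11.48
p = [0.0321, 0.6439, 0.0871, 0.2369]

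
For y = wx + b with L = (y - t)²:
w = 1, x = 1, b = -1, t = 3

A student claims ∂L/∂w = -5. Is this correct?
Incorrect

y = (1)(1) + -1 = 0
∂L/∂y = 2(y - t) = 2(0 - 3) = -6
∂y/∂w = x = 1
∂L/∂w = -6 × 1 = -6

Claimed value: -5
Incorrect: The correct gradient is -6.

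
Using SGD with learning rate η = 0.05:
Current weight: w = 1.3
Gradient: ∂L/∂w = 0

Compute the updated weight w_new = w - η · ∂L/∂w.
w_new = 1.3

w_new = w - η·∂L/∂w = 1.3 - 0.05×(0) = 1.3 - (0) = 1.3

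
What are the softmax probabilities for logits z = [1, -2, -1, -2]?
p = [0.8098, 0.0403, 0.1096, 0.0403]

exp(z) = [2.718, 0.1353, 0.3679, 0.1353]
Sum = 3.357
p = [0.8098, 0.0403, 0.1096, 0.0403]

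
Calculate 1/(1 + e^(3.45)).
0.03077

sigmoid(-3.45) = 1/(1 + e^(3.45)) = 1/(1 + 31.5) = 0.03077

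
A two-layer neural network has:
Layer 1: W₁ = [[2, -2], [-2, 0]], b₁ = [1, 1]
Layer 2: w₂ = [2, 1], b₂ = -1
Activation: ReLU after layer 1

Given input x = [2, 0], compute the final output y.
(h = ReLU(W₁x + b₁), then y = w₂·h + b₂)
y = 9

Layer 1 pre-activation: z₁ = [5, -3]
After ReLU: h = [5, 0]
Layer 2 output: y = 2×5 + 1×0 + -1 = 9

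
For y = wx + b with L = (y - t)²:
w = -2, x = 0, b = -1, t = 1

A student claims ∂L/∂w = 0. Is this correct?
Correct

y = (-2)(0) + -1 = -1
∂L/∂y = 2(y - t) = 2(-1 - 1) = -4
∂y/∂w = x = 0
∂L/∂w = -4 × 0 = 0

Claimed value: 0
Correct: The correct gradient is 0.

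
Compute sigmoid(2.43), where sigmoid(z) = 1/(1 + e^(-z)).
0.9191

sigmoid(2.43) = 1/(1 + e^(-2.43)) = 1/(1 + 0.08804) = 0.9191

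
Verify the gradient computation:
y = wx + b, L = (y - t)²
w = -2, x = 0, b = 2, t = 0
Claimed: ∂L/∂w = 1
Incorrect

y = (-2)(0) + 2 = 2
∂L/∂y = 2(y - t) = 2(2 - 0) = 4
∂y/∂w = x = 0
∂L/∂w = 4 × 0 = 0

Claimed value: 1
Incorrect: The correct gradient is 0.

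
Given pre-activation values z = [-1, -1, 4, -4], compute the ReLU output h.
h = [0, 0, 4, 0]

ReLU applied element-wise: max(0,-1)=0, max(0,-1)=0, max(0,4)=4, max(0,-4)=0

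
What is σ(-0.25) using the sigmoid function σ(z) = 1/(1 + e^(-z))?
0.4378

sigmoid(-0.25) = 1/(1 + e^(0.25)) = 1/(1 + 1.284) = 0.4378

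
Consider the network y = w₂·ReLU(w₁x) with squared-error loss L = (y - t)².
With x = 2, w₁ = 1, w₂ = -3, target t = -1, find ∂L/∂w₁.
∂L/∂w₁ = 60

Forward pass:
z = w₁x = 1×2 = 2
h = ReLU(2) = 2
y = w₂h = -3×2 = -6

Backward pass:
∂L/∂y = 2(y - t) = 2(-6 - -1) = -10
∂y/∂h = w₂ = -3
∂h/∂z = 1 (ReLU derivative)
∂z/∂w₁ = x = 2

∂L/∂w₁ = -10 × -3 × 1 × 2 = 60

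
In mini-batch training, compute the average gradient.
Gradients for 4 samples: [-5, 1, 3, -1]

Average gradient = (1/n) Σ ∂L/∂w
Average gradient = -0.5

Average = (1/4)(-5 + 1 + 3 + -1) = -2/4 = -0.5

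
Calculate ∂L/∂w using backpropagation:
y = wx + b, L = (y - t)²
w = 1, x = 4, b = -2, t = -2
∂L/∂w = 32

y = wx + b = (1)(4) + -2 = 2
∂L/∂y = 2(y - t) = 2(2 - -2) = 8
∂y/∂w = x = 4
∂L/∂w = ∂L/∂y · ∂y/∂w = 8 × 4 = 32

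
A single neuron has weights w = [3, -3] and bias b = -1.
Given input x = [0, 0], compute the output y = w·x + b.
y = -1

y = (3)(0) + (-3)(0) + -1 = -1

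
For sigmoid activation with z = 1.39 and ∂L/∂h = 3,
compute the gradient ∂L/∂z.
∂L/∂z = 0.4789

σ(1.39) = 0.8006
σ'(1.39) = σ(1.39)(1 - σ(1.39)) = 0.8006 × 0.1994 = 0.1596
∂L/∂z = ∂L/∂h · σ'(z) = 3 × 0.1596 = 0.4789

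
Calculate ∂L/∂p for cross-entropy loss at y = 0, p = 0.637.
∂L/∂p = 2.755

∂L/∂p = -y/p + (1-y)/(1-p) = 0 + 1/0.363 = 2.755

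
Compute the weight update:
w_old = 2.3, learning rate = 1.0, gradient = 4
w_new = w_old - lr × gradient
w_new = -1.7

w_new = w - η·∂L/∂w = 2.3 - 1.0×(4) = 2.3 - (4) = -1.7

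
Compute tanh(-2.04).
-0.9667

tanh(-2.04) = (e^(-2.04) - e^(2.04))/(e^(-2.04) + e^(2.04)) = -0.9667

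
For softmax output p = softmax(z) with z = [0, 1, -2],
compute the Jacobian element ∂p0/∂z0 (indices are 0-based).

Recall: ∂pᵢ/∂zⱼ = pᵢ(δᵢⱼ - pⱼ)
∂p0/∂z0 = 0.1922

p = softmax(z) = [0.2595, 0.7054, 0.03512]
p0 = 0.2595

∂p0/∂z0 = p0(1 - p0) = 0.2595 × (1 - 0.2595) = 0.1922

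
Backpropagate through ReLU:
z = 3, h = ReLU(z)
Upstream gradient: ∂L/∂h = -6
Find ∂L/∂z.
∂L/∂z = -6

h = ReLU(3) = 3
Since z > 0: ∂h/∂z = 1
∂L/∂z = ∂L/∂h · ∂h/∂z = -6 × 1 = -6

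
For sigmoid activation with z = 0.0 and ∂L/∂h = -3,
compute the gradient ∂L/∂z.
∂L/∂z = -0.75

σ(0.0) = 0.5
σ'(0.0) = σ(0.0)(1 - σ(0.0)) = 0.5 × 0.5 = 0.25
∂L/∂z = ∂L/∂h · σ'(z) = -3 × 0.25 = -0.75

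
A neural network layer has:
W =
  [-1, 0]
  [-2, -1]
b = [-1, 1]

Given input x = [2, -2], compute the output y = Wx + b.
y = [-3, -1]

Wx = [-1×2 + 0×-2, -2×2 + -1×-2]
   = [-2, -2]
y = Wx + b = [-2 + -1, -2 + 1] = [-3, -1]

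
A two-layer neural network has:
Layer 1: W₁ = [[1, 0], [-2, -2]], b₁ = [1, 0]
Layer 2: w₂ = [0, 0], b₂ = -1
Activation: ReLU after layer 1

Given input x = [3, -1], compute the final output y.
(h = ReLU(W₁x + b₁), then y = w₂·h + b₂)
y = -1

Layer 1 pre-activation: z₁ = [4, -4]
After ReLU: h = [4, 0]
Layer 2 output: y = 0×4 + 0×0 + -1 = -1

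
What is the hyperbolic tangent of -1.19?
-0.8306

tanh(-1.19) = (e^(-1.19) - e^(1.19))/(e^(-1.19) + e^(1.19)) = -0.8306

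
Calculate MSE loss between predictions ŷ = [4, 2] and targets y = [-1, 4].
MSE = 14.5

MSE = (1/2)((4--1)² + (2-4)²) = (1/2)(25 + 4) = 14.5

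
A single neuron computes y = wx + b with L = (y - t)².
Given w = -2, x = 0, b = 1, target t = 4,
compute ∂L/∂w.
∂L/∂w = 0

y = wx + b = (-2)(0) + 1 = 1
∂L/∂y = 2(y - t) = 2(1 - 4) = -6
∂y/∂w = x = 0
∂L/∂w = ∂L/∂y · ∂y/∂w = -6 × 0 = 0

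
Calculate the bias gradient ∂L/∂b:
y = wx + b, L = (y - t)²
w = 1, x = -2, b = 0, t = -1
∂L/∂b = -2

y = wx + b = (1)(-2) + 0 = -2
∂L/∂y = 2(y - t) = 2(-2 - -1) = -2
∂y/∂b = 1
∂L/∂b = ∂L/∂y · ∂y/∂b = -2 × 1 = -2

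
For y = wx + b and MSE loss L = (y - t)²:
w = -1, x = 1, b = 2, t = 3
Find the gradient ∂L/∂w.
∂L/∂w = -4

y = wx + b = (-1)(1) + 2 = 1
∂L/∂y = 2(y - t) = 2(1 - 3) = -4
∂y/∂w = x = 1
∂L/∂w = ∂L/∂y · ∂y/∂w = -4 × 1 = -4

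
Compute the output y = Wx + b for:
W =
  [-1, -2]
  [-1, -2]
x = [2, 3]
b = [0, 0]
y = [-8, -8]

Wx = [-1×2 + -2×3, -1×2 + -2×3]
   = [-8, -8]
y = Wx + b = [-8 + 0, -8 + 0] = [-8, -8]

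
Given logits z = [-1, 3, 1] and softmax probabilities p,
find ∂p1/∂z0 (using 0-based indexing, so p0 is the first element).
∂p1/∂z0 = -0.01376

p = softmax(z) = [0.01588, 0.8668, 0.1173]
p1 = 0.8668, p0 = 0.01588

∂p1/∂z0 = -p1 × p0 = -0.8668 × 0.01588 = -0.01376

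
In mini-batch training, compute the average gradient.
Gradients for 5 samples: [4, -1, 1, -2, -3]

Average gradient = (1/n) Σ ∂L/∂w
Average gradient = -0.2

Average = (1/5)(4 + -1 + 1 + -2 + -3) = -1/5 = -0.2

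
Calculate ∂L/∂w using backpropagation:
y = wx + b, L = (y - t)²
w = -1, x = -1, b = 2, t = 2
∂L/∂w = -2

y = wx + b = (-1)(-1) + 2 = 3
∂L/∂y = 2(y - t) = 2(3 - 2) = 2
∂y/∂w = x = -1
∂L/∂w = ∂L/∂y · ∂y/∂w = 2 × -1 = -2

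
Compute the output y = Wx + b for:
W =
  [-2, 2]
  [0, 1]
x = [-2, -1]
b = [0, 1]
y = [2, 0]

Wx = [-2×-2 + 2×-1, 0×-2 + 1×-1]
   = [2, -1]
y = Wx + b = [2 + 0, -1 + 1] = [2, 0]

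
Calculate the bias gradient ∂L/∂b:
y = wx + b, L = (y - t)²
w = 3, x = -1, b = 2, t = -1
∂L/∂b = 0

y = wx + b = (3)(-1) + 2 = -1
∂L/∂y = 2(y - t) = 2(-1 - -1) = 0
∂y/∂b = 1
∂L/∂b = ∂L/∂y · ∂y/∂b = 0 × 1 = 0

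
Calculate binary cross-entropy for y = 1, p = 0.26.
L = 1.347

L = -1·log(0.26) - 0·log(0.74) = -log(0.26) = 1.347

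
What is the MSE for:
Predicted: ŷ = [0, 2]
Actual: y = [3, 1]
MSE = 5

MSE = (1/2)((0-3)² + (2-1)²) = (1/2)(9 + 1) = 5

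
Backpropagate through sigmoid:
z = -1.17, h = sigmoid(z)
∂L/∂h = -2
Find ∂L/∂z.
∂L/∂z = -0.3615

σ(-1.17) = 0.2369
σ'(-1.17) = σ(-1.17)(1 - σ(-1.17)) = 0.2369 × 0.7631 = 0.1808
∂L/∂z = ∂L/∂h · σ'(z) = -2 × 0.1808 = -0.3615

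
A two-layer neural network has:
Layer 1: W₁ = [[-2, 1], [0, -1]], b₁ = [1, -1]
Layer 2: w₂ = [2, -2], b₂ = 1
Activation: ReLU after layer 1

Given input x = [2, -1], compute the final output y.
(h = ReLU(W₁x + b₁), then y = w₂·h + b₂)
y = 1

Layer 1 pre-activation: z₁ = [-4, 0]
After ReLU: h = [0, 0]
Layer 2 output: y = 2×0 + -2×0 + 1 = 1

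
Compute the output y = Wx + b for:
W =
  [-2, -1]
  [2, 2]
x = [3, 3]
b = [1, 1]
y = [-8, 13]

Wx = [-2×3 + -1×3, 2×3 + 2×3]
   = [-9, 12]
y = Wx + b = [-9 + 1, 12 + 1] = [-8, 13]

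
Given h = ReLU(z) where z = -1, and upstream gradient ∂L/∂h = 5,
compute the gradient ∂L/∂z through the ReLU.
∂L/∂z = 0

h = ReLU(-1) = 0
Since z < 0: ∂h/∂z = 0
∂L/∂z = ∂L/∂h · ∂h/∂z = 5 × 0 = 0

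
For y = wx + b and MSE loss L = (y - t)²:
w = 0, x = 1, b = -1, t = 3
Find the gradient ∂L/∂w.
∂L/∂w = -8

y = wx + b = (0)(1) + -1 = -1
∂L/∂y = 2(y - t) = 2(-1 - 3) = -8
∂y/∂w = x = 1
∂L/∂w = ∂L/∂y · ∂y/∂w = -8 × 1 = -8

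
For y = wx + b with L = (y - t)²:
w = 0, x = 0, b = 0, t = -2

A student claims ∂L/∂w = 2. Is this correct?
Incorrect

y = (0)(0) + 0 = 0
∂L/∂y = 2(y - t) = 2(0 - -2) = 4
∂y/∂w = x = 0
∂L/∂w = 4 × 0 = 0

Claimed value: 2
Incorrect: The correct gradient is 0.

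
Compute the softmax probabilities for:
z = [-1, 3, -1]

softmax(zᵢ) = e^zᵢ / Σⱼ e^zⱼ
p = [0.0177, 0.9647, 0.0177]

exp(z) = [0.3679, 20.09, 0.3679]
Sum = 20.82
p = [0.0177, 0.9647, 0.0177]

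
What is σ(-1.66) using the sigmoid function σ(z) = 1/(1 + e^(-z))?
0.1598

sigmoid(-1.66) = 1/(1 + e^(1.66)) = 1/(1 + 5.259) = 0.1598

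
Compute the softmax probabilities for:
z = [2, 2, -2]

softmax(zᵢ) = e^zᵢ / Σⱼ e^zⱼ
p = [0.4955, 0.4955, 0.0091]

exp(z) = [7.389, 7.389, 0.1353]
Sum = 14.91
p = [0.4955, 0.4955, 0.0091]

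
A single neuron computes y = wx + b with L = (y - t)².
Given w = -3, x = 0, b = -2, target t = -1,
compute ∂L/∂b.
∂L/∂b = -2

y = wx + b = (-3)(0) + -2 = -2
∂L/∂y = 2(y - t) = 2(-2 - -1) = -2
∂y/∂b = 1
∂L/∂b = ∂L/∂y · ∂y/∂b = -2 × 1 = -2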